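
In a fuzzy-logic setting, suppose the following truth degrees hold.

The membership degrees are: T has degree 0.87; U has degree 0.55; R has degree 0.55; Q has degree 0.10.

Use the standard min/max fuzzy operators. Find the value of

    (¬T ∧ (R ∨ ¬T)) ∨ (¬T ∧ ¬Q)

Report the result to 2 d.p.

0.13

¬T = 1 − 0.87 = 0.13
¬T = 1 − 0.87 = 0.13
R ∨ ¬T = max(a, b) on (0.55, 0.13) = 0.55
¬T ∧ (R ∨ ¬T) = min(a, b) on (0.13, 0.55) = 0.13
¬T = 1 − 0.87 = 0.13
¬Q = 1 − 0.10 = 0.90
¬T ∧ ¬Q = min(a, b) on (0.13, 0.90) = 0.13
(¬T ∧ (R ∨ ¬T)) ∨ (¬T ∧ ¬Q) = max(a, b) on (0.13, 0.13) = 0.13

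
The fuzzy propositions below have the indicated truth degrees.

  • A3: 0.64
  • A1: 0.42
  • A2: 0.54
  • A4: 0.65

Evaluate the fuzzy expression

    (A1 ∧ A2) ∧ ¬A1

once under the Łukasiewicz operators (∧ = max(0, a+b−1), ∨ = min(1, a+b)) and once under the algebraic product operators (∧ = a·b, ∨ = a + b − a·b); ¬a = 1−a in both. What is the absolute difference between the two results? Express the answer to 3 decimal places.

Under Łukasiewicz:
  A1 ∧ A2 = max(0, a+b−1) on (0.42, 0.54) = 0.00
  ¬A1 = 1 − 0.42 = 0.58
  (A1 ∧ A2) ∧ ¬A1 = max(0, a+b−1) on (0.00, 0.58) = 0.00
  → value = 0.0000
Under algebraic product:
  A1 ∧ A2 = a·b on (0.4200, 0.5400) = 0.2268
  ¬A1 = 1 − 0.4200 = 0.5800
  (A1 ∧ A2) ∧ ¬A1 = a·b on (0.2268, 0.5800) = 0.1315
  → value = 0.1315
|0.0000 − 0.1315| = 0.132

0.132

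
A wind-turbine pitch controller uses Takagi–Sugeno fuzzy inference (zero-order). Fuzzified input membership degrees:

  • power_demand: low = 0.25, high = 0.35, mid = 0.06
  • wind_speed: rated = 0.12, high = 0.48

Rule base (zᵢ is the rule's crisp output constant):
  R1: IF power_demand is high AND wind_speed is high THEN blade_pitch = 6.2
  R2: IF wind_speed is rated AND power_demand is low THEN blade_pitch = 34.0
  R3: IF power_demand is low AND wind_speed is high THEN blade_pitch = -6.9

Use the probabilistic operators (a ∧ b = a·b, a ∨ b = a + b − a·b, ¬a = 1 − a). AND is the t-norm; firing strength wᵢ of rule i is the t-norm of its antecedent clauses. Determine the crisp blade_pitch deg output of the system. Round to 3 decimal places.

R1 (z=6.2): high=0.35, high=0.48; AND[a·b] → w = 0.1680
R2 (z=34.0): rated=0.12, low=0.25; AND[a·b] → w = 0.0300
R3 (z=-6.9): low=0.25, high=0.48; AND[a·b] → w = 0.1200
Weighted average = (0.1680·6.2 + 0.0300·34.0 + 0.1200·-6.9) / (0.1680 + 0.0300 + 0.1200)
  = 1.2336 / 0.3180 = 3.879

3.879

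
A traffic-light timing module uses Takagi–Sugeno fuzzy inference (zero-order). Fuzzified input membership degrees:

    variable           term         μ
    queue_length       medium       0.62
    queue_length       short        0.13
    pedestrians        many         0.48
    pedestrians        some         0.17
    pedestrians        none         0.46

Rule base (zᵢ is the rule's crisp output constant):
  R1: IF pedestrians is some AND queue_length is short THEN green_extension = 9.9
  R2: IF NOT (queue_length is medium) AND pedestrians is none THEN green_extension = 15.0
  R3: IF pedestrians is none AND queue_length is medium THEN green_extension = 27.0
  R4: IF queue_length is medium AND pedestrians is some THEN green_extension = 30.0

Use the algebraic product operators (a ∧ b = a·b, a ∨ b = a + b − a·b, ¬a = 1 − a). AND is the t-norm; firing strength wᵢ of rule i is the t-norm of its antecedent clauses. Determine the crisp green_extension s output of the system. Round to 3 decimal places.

23.325

R1 (z=9.9): some=0.17, short=0.13; AND[a·b] → w = 0.0221
R2 (z=15.0): ¬medium=1−0.62=0.38, none=0.46; AND[a·b] → w = 0.1748
R3 (z=27.0): none=0.46, medium=0.62; AND[a·b] → w = 0.2852
R4 (z=30.0): medium=0.62, some=0.17; AND[a·b] → w = 0.1054
Weighted average = (0.0221·9.9 + 0.1748·15.0 + 0.2852·27.0 + 0.1054·30.0) / (0.0221 + 0.1748 + 0.2852 + 0.1054)
  = 13.7032 / 0.5875 = 23.325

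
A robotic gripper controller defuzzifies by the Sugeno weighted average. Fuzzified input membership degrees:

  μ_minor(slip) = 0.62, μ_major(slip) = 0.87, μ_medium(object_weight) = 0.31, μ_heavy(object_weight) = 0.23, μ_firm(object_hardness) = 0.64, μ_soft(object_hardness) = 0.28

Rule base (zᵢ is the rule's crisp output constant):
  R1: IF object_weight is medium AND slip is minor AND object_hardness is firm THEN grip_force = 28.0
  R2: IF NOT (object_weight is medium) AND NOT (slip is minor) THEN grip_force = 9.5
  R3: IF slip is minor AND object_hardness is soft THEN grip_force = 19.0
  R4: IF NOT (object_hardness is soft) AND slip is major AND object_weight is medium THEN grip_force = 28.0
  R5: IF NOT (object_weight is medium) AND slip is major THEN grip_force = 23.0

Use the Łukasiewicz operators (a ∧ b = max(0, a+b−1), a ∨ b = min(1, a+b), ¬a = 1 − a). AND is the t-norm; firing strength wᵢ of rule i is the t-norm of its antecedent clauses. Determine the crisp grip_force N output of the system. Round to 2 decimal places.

21.50

R1 (z=28.0): medium=0.31, minor=0.62, firm=0.64; AND[max(0, a+b−1)] → w = 0.00
R2 (z=9.5): ¬medium=1−0.31=0.69, ¬minor=1−0.62=0.38; AND[max(0, a+b−1)] → w = 0.07
R3 (z=19.0): minor=0.62, soft=0.28; AND[max(0, a+b−1)] → w = 0.00
R4 (z=28.0): ¬soft=1−0.28=0.72, major=0.87, medium=0.31; AND[max(0, a+b−1)] → w = 0.00
R5 (z=23.0): ¬medium=1−0.31=0.69, major=0.87; AND[max(0, a+b−1)] → w = 0.56
Weighted average = (0.00·28.0 + 0.07·9.5 + 0.00·19.0 + 0.00·28.0 + 0.56·23.0) / (0.00 + 0.07 + 0.00 + 0.00 + 0.56)
  = 13.5450 / 0.6300 = 21.50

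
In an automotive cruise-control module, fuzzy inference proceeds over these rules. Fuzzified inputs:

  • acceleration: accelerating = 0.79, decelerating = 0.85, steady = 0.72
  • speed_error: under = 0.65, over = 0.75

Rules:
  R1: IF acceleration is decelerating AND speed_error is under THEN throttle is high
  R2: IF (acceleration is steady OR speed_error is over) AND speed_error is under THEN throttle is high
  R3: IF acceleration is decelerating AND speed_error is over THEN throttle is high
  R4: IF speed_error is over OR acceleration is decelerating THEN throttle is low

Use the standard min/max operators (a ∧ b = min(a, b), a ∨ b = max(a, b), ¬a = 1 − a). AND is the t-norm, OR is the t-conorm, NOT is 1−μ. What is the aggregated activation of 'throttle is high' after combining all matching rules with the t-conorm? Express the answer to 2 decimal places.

0.75

R1: decelerating=0.85, under=0.65; AND[min(a, b)] → w = 0.65
R2: (steady=0.72 OR over=0.75) = 0.75; AND[min(a, b)] with under=0.65 → w = 0.65
R3: decelerating=0.85, over=0.75; AND[min(a, b)] → w = 0.75
R4: over=0.75, decelerating=0.85; OR[max(a, b)] → w = 0.85
Rules with consequent 'high': {R1, R2, R3} → strengths 0.65, 0.65, 0.75
Aggregate via t-conorm [max(a, b)]: 0.75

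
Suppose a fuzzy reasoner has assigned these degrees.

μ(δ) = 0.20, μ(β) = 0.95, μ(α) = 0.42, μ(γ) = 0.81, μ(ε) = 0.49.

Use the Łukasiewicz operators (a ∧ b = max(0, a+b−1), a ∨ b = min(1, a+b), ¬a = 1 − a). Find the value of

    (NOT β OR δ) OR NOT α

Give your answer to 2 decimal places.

0.83

NOT β = 1 − 0.95 = 0.05
NOT β OR δ = min(1, a+b) on (0.05, 0.20) = 0.25
NOT α = 1 − 0.42 = 0.58
(NOT β OR δ) OR NOT α = min(1, a+b) on (0.25, 0.58) = 0.83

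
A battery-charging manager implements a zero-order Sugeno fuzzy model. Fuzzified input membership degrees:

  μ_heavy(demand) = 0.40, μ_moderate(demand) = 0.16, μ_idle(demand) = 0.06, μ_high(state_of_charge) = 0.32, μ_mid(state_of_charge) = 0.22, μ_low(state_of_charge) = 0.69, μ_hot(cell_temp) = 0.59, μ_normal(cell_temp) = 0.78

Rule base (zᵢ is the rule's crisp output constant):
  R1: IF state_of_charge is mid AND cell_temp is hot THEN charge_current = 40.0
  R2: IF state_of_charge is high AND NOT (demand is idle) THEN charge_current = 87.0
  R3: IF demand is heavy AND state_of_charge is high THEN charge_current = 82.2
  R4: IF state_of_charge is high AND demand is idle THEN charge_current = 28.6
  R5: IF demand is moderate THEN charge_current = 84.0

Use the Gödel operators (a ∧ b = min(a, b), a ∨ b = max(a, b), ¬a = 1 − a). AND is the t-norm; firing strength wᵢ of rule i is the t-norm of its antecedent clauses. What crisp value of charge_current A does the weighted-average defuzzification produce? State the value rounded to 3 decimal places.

72.315

R1 (z=40.0): mid=0.22, hot=0.59; AND[min(a, b)] → w = 0.22
R2 (z=87.0): high=0.32, ¬idle=1−0.06=0.94; AND[min(a, b)] → w = 0.32
R3 (z=82.2): heavy=0.40, high=0.32; AND[min(a, b)] → w = 0.32
R4 (z=28.6): high=0.32, idle=0.06; AND[min(a, b)] → w = 0.06
R5 (z=84.0): moderate=0.16 → w = 0.16
Weighted average = (0.22·40.0 + 0.32·87.0 + 0.32·82.2 + 0.06·28.6 + 0.16·84.0) / (0.22 + 0.32 + 0.32 + 0.06 + 0.16)
  = 78.1000 / 1.0800 = 72.315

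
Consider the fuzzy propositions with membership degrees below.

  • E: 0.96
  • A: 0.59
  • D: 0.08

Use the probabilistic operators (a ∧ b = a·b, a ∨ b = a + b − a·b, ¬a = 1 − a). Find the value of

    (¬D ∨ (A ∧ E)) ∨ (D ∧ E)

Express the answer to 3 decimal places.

0.968

¬D = 1 − 0.0800 = 0.9200
A ∧ E = a·b on (0.5900, 0.9600) = 0.5664
¬D ∨ (A ∧ E) = a + b − a·b on (0.9200, 0.5664) = 0.9653
D ∧ E = a·b on (0.0800, 0.9600) = 0.0768
(¬D ∨ (A ∧ E)) ∨ (D ∧ E) = a + b − a·b on (0.9653, 0.0768) = 0.9680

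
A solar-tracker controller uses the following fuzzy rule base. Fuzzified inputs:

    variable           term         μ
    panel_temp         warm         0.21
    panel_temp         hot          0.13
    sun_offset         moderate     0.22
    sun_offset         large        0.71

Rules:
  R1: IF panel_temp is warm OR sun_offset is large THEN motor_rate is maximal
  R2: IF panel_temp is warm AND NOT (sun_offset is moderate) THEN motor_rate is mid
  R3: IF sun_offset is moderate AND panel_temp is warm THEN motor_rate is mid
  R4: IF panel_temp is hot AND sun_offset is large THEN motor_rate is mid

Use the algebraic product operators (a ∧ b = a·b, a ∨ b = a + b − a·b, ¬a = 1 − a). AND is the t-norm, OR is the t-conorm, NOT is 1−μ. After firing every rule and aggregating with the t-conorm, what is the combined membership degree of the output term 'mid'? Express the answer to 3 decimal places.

0.276

R1: warm=0.21, large=0.71; OR[a + b − a·b] → w = 0.7709
R2: warm=0.21, ¬moderate=1−0.22=0.78; AND[a·b] → w = 0.1638
R3: moderate=0.22, warm=0.21; AND[a·b] → w = 0.0462
R4: hot=0.13, large=0.71; AND[a·b] → w = 0.0923
Rules with consequent 'mid': {R2, R3, R4} → strengths 0.1638, 0.0462, 0.0923
Aggregate via t-conorm [a + b − a·b]: 0.2760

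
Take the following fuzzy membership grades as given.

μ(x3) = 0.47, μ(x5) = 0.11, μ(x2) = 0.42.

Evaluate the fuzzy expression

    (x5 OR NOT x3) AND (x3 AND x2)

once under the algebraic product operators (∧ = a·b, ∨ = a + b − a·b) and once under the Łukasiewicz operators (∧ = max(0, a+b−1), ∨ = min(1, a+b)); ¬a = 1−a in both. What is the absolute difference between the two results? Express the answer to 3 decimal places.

Under algebraic product:
  NOT x3 = 1 − 0.4700 = 0.5300
  x5 OR NOT x3 = a + b − a·b on (0.1100, 0.5300) = 0.5817
  x3 AND x2 = a·b on (0.4700, 0.4200) = 0.1974
  (x5 OR NOT x3) AND (x3 AND x2) = a·b on (0.5817, 0.1974) = 0.1148
  → value = 0.1148
Under Łukasiewicz:
  NOT x3 = 1 − 0.47 = 0.53
  x5 OR NOT x3 = min(1, a+b) on (0.11, 0.53) = 0.64
  x3 AND x2 = max(0, a+b−1) on (0.47, 0.42) = 0.00
  (x5 OR NOT x3) AND (x3 AND x2) = max(0, a+b−1) on (0.64, 0.00) = 0.00
  → value = 0.0000
|0.1148 − 0.0000| = 0.115

0.115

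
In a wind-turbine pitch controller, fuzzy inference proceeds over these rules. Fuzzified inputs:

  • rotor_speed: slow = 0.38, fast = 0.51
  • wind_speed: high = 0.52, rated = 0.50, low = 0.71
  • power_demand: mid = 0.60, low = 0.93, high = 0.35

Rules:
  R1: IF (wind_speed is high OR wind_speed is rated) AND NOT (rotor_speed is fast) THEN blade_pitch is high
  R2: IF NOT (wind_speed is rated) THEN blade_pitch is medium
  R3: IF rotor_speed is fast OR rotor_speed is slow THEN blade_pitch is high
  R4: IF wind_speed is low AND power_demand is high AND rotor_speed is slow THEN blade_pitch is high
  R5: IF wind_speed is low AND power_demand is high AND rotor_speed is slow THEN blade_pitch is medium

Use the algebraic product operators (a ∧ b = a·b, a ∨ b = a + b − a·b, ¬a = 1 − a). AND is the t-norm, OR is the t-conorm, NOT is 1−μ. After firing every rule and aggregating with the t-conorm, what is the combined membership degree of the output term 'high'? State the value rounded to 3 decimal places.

R1: (high=0.52 OR rated=0.50) = 0.7600; AND[a·b] with ¬fast=1−0.51=0.49 → w = 0.3724
R2: ¬rated=1−0.50=0.50 → w = 0.5000
R3: fast=0.51, slow=0.38; OR[a + b − a·b] → w = 0.6962
R4: low=0.71, high=0.35, slow=0.38; AND[a·b] → w = 0.0944
R5: low=0.71, high=0.35, slow=0.38; AND[a·b] → w = 0.0944
Rules with consequent 'high': {R1, R3, R4} → strengths 0.3724, 0.6962, 0.0944
Aggregate via t-conorm [a + b − a·b]: 0.8273

0.827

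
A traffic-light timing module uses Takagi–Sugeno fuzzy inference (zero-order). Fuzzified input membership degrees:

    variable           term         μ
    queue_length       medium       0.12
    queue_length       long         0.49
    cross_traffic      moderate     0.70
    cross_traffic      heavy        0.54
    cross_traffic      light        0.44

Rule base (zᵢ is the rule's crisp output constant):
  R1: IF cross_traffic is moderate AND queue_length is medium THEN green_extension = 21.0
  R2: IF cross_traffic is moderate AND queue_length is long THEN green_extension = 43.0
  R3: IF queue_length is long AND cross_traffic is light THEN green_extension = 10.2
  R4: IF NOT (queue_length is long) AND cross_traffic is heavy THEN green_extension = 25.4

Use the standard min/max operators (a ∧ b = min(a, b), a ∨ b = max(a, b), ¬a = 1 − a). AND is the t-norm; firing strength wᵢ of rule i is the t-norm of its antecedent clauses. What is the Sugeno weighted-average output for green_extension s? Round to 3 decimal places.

26.303

R1 (z=21.0): moderate=0.70, medium=0.12; AND[min(a, b)] → w = 0.12
R2 (z=43.0): moderate=0.70, long=0.49; AND[min(a, b)] → w = 0.49
R3 (z=10.2): long=0.49, light=0.44; AND[min(a, b)] → w = 0.44
R4 (z=25.4): ¬long=1−0.49=0.51, heavy=0.54; AND[min(a, b)] → w = 0.51
Weighted average = (0.12·21.0 + 0.49·43.0 + 0.44·10.2 + 0.51·25.4) / (0.12 + 0.49 + 0.44 + 0.51)
  = 41.0320 / 1.5600 = 26.303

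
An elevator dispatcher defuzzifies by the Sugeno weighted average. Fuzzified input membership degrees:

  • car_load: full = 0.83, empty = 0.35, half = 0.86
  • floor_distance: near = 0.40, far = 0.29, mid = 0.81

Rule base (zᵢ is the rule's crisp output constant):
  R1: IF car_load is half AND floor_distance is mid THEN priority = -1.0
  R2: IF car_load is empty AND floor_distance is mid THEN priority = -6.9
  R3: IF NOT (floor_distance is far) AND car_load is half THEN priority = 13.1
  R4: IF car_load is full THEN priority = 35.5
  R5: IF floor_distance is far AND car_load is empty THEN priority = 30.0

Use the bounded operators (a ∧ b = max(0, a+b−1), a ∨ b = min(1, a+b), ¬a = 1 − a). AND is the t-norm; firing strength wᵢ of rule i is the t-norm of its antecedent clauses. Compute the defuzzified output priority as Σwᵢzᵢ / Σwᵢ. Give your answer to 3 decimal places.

R1 (z=-1.0): half=0.86, mid=0.81; AND[max(0, a+b−1)] → w = 0.67
R2 (z=-6.9): empty=0.35, mid=0.81; AND[max(0, a+b−1)] → w = 0.16
R3 (z=13.1): ¬far=1−0.29=0.71, half=0.86; AND[max(0, a+b−1)] → w = 0.57
R4 (z=35.5): full=0.83 → w = 0.83
R5 (z=30.0): far=0.29, empty=0.35; AND[max(0, a+b−1)] → w = 0.00
Weighted average = (0.67·-1.0 + 0.16·-6.9 + 0.57·13.1 + 0.83·35.5 + 0.00·30.0) / (0.67 + 0.16 + 0.57 + 0.83 + 0.00)
  = 35.1580 / 2.2300 = 15.766

15.766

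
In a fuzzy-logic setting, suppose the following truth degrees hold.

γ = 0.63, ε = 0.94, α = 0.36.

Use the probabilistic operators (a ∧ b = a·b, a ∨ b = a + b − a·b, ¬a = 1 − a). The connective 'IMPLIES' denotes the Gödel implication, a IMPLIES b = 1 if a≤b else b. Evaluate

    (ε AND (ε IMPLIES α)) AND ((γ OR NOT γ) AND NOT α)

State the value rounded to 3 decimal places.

0.166

ε IMPLIES α  [Gödel: 1 if a≤b else b] with a=0.9400, b=0.3600 → 0.3600
ε AND (ε IMPLIES α) = a·b on (0.9400, 0.3600) = 0.3384
NOT γ = 1 − 0.6300 = 0.3700
γ OR NOT γ = a + b − a·b on (0.6300, 0.3700) = 0.7669
NOT α = 1 − 0.3600 = 0.6400
(γ OR NOT γ) AND NOT α = a·b on (0.7669, 0.6400) = 0.4908
(ε AND (ε IMPLIES α)) AND ((γ OR NOT γ) AND NOT α) = a·b on (0.3384, 0.4908) = 0.1661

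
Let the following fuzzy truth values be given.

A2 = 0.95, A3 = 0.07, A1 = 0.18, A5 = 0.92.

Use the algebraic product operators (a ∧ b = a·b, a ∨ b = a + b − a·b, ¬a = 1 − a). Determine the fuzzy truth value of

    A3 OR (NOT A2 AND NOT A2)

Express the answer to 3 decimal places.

NOT A2 = 1 − 0.9500 = 0.0500
NOT A2 = 1 − 0.9500 = 0.0500
NOT A2 AND NOT A2 = a·b on (0.0500, 0.0500) = 0.0025
A3 OR (NOT A2 AND NOT A2) = a + b − a·b on (0.0700, 0.0025) = 0.0723

0.072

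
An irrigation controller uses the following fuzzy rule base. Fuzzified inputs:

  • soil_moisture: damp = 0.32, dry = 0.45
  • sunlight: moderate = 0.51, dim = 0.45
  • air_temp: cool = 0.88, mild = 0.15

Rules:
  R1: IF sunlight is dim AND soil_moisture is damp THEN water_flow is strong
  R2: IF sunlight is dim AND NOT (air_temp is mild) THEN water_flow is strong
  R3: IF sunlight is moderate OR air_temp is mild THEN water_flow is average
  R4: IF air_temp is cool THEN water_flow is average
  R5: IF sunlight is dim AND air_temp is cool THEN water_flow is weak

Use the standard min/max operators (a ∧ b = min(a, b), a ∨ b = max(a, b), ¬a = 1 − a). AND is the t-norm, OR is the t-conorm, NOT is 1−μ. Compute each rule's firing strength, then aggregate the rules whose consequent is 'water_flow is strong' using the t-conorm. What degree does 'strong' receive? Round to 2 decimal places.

0.45

R1: dim=0.45, damp=0.32; AND[min(a, b)] → w = 0.32
R2: dim=0.45, ¬mild=1−0.15=0.85; AND[min(a, b)] → w = 0.45
R3: moderate=0.51, mild=0.15; OR[max(a, b)] → w = 0.51
R4: cool=0.88 → w = 0.88
R5: dim=0.45, cool=0.88; AND[min(a, b)] → w = 0.45
Rules with consequent 'strong': {R1, R2} → strengths 0.32, 0.45
Aggregate via t-conorm [max(a, b)]: 0.45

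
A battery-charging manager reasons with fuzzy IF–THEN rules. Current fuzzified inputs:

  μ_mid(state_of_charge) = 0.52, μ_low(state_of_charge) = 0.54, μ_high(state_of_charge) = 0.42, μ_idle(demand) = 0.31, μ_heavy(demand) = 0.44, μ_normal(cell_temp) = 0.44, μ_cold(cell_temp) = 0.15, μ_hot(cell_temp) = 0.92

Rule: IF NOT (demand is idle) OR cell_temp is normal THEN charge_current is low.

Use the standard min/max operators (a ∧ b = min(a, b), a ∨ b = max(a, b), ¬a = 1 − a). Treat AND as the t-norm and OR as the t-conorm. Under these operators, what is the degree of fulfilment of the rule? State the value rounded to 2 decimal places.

0.69

firing strength: ¬idle=1−0.31=0.69, normal=0.44; OR[max(a, b)] → w = 0.69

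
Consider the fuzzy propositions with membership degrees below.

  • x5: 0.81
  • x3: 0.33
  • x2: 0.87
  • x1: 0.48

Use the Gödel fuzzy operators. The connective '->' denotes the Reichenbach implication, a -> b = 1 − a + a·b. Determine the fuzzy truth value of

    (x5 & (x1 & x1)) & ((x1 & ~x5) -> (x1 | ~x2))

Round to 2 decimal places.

x1 & x1 = min(a, b) on (0.48, 0.48) = 0.48
x5 & (x1 & x1) = min(a, b) on (0.81, 0.48) = 0.48
~x5 = 1 − 0.81 = 0.19
x1 & ~x5 = min(a, b) on (0.48, 0.19) = 0.19
~x2 = 1 − 0.87 = 0.13
x1 | ~x2 = max(a, b) on (0.48, 0.13) = 0.48
(x1 & ~x5) -> (x1 | ~x2)  [Reichenbach: 1 − a + a·b] with a=0.19, b=0.48 → 0.90
(x5 & (x1 & x1)) & ((x1 & ~x5) -> (x1 | ~x2)) = min(a, b) on (0.48, 0.90) = 0.48

0.48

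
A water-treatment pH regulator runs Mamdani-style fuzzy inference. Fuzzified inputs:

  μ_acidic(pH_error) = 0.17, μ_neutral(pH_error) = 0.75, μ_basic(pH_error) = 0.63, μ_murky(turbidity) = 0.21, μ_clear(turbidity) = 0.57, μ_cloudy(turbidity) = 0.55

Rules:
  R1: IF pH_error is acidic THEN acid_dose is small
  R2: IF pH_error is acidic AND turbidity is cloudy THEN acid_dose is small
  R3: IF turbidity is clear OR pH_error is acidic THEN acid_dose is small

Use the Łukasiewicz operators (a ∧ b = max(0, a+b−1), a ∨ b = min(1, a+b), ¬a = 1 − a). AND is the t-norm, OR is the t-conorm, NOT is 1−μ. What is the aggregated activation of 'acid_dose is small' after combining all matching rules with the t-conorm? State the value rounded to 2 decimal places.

0.91

R1: acidic=0.17 → w = 0.17
R2: acidic=0.17, cloudy=0.55; AND[max(0, a+b−1)] → w = 0.00
R3: clear=0.57, acidic=0.17; OR[min(1, a+b)] → w = 0.74
Rules with consequent 'small': {R1, R2, R3} → strengths 0.17, 0.00, 0.74
Aggregate via t-conorm [min(1, a+b)]: 0.91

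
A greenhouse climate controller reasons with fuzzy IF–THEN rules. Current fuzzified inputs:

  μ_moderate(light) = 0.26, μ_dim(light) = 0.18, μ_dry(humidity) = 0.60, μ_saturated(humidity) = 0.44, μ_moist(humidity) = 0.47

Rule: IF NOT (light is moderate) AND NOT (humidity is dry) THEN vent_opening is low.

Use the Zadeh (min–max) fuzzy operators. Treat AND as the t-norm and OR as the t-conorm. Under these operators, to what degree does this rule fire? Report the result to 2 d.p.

0.40

firing strength: ¬moderate=1−0.26=0.74, ¬dry=1−0.60=0.40; AND[min(a, b)] → w = 0.40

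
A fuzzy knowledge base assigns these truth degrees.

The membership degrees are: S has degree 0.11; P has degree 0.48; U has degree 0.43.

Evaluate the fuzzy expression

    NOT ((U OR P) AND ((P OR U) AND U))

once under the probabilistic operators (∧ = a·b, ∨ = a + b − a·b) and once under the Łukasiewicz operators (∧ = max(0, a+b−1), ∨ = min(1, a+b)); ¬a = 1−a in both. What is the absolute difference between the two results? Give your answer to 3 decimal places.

Under probabilistic:
  U OR P = a + b − a·b on (0.4300, 0.4800) = 0.7036
  P OR U = a + b − a·b on (0.4800, 0.4300) = 0.7036
  (P OR U) AND U = a·b on (0.7036, 0.4300) = 0.3025
  (U OR P) AND ((P OR U) AND U) = a·b on (0.7036, 0.3025) = 0.2129
  NOT ((U OR P) AND ((P OR U) AND U)) = 1 − 0.2129 = 0.7871
  → value = 0.7871
Under Łukasiewicz:
  U OR P = min(1, a+b) on (0.43, 0.48) = 0.91
  P OR U = min(1, a+b) on (0.48, 0.43) = 0.91
  (P OR U) AND U = max(0, a+b−1) on (0.91, 0.43) = 0.34
  (U OR P) AND ((P OR U) AND U) = max(0, a+b−1) on (0.91, 0.34) = 0.25
  NOT ((U OR P) AND ((P OR U) AND U)) = 1 − 0.25 = 0.75
  → value = 0.7500
|0.7871 − 0.7500| = 0.037

0.037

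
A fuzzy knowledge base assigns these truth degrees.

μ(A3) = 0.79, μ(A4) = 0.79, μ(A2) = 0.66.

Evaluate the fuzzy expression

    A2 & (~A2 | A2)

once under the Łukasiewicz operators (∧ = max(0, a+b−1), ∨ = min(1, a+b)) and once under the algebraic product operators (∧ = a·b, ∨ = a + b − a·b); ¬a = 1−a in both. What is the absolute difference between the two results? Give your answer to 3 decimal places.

Under Łukasiewicz:
  ~A2 = 1 − 0.66 = 0.34
  ~A2 | A2 = min(1, a+b) on (0.34, 0.66) = 1.00
  A2 & (~A2 | A2) = max(0, a+b−1) on (0.66, 1.00) = 0.66
  → value = 0.6600
Under algebraic product:
  ~A2 = 1 − 0.6600 = 0.3400
  ~A2 | A2 = a + b − a·b on (0.3400, 0.6600) = 0.7756
  A2 & (~A2 | A2) = a·b on (0.6600, 0.7756) = 0.5119
  → value = 0.5119
|0.6600 − 0.5119| = 0.148

0.148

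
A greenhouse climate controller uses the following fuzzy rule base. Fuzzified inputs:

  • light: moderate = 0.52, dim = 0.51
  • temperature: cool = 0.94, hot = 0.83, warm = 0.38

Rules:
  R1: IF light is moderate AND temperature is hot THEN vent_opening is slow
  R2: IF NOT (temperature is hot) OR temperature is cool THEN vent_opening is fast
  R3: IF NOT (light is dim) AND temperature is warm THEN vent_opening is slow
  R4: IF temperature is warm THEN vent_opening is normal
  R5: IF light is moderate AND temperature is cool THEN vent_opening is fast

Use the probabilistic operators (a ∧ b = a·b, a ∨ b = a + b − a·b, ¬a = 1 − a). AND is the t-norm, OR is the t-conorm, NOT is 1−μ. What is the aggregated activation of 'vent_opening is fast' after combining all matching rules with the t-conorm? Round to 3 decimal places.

0.975

R1: moderate=0.52, hot=0.83; AND[a·b] → w = 0.4316
R2: ¬hot=1−0.83=0.17, cool=0.94; OR[a + b − a·b] → w = 0.9502
R3: ¬dim=1−0.51=0.49, warm=0.38; AND[a·b] → w = 0.1862
R4: warm=0.38 → w = 0.3800
R5: moderate=0.52, cool=0.94; AND[a·b] → w = 0.4888
Rules with consequent 'fast': {R2, R5} → strengths 0.9502, 0.4888
Aggregate via t-conorm [a + b − a·b]: 0.9745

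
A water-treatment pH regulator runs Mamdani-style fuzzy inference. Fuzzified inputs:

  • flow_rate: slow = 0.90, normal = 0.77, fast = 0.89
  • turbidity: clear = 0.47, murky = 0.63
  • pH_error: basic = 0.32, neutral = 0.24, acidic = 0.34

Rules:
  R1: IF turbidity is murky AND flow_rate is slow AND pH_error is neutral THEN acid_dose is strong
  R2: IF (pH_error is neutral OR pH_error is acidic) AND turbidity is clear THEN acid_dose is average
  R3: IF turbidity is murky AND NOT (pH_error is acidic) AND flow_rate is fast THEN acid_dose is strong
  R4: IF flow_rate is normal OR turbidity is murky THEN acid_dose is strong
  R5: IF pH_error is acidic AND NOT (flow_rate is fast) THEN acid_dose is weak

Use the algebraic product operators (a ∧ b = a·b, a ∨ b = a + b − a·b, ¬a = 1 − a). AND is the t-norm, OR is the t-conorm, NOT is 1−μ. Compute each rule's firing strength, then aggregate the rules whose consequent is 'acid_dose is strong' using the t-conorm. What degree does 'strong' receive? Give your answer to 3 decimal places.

0.954

R1: murky=0.63, slow=0.90, neutral=0.24; AND[a·b] → w = 0.1361
R2: (neutral=0.24 OR acidic=0.34) = 0.4984; AND[a·b] with clear=0.47 → w = 0.2342
R3: murky=0.63, ¬acidic=1−0.34=0.66, fast=0.89; AND[a·b] → w = 0.3701
R4: normal=0.77, murky=0.63; OR[a + b − a·b] → w = 0.9149
R5: acidic=0.34, ¬fast=1−0.89=0.11; AND[a·b] → w = 0.0374
Rules with consequent 'strong': {R1, R3, R4} → strengths 0.1361, 0.3701, 0.9149
Aggregate via t-conorm [a + b − a·b]: 0.9537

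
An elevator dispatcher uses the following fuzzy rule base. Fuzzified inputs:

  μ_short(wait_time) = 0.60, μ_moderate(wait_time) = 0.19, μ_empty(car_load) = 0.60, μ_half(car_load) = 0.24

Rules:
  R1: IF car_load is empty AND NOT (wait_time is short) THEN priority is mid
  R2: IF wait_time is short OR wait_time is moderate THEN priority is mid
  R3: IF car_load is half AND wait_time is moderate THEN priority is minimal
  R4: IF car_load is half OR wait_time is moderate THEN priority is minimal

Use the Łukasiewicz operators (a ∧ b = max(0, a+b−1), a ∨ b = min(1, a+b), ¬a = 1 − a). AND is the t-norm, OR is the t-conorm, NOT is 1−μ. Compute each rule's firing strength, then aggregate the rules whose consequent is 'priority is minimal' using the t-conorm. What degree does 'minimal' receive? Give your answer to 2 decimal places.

0.43

R1: empty=0.60, ¬short=1−0.60=0.40; AND[max(0, a+b−1)] → w = 0.00
R2: short=0.60, moderate=0.19; OR[min(1, a+b)] → w = 0.79
R3: half=0.24, moderate=0.19; AND[max(0, a+b−1)] → w = 0.00
R4: half=0.24, moderate=0.19; OR[min(1, a+b)] → w = 0.43
Rules with consequent 'minimal': {R3, R4} → strengths 0.00, 0.43
Aggregate via t-conorm [min(1, a+b)]: 0.43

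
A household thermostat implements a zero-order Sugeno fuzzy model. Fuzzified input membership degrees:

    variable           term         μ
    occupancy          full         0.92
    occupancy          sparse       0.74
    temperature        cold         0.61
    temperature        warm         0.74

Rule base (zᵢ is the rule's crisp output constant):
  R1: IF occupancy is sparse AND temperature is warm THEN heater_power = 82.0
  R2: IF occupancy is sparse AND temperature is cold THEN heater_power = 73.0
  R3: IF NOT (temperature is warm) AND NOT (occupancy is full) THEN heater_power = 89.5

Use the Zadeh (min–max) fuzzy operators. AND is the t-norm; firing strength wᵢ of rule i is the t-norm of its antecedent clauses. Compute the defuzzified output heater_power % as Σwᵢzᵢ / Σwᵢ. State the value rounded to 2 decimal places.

R1 (z=82.0): sparse=0.74, warm=0.74; AND[min(a, b)] → w = 0.74
R2 (z=73.0): sparse=0.74, cold=0.61; AND[min(a, b)] → w = 0.61
R3 (z=89.5): ¬warm=1−0.74=0.26, ¬full=1−0.92=0.08; AND[min(a, b)] → w = 0.08
Weighted average = (0.74·82.0 + 0.61·73.0 + 0.08·89.5) / (0.74 + 0.61 + 0.08)
  = 112.3700 / 1.4300 = 78.58

78.58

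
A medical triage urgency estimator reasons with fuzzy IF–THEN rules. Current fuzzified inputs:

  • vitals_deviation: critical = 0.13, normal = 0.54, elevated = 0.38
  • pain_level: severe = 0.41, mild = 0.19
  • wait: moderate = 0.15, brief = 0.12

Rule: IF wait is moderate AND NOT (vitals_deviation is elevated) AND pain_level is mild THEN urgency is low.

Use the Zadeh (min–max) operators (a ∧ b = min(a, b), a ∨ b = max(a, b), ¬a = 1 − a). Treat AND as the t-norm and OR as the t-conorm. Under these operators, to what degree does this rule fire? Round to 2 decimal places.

0.15

firing strength: moderate=0.15, ¬elevated=1−0.38=0.62, mild=0.19; AND[min(a, b)] → w = 0.15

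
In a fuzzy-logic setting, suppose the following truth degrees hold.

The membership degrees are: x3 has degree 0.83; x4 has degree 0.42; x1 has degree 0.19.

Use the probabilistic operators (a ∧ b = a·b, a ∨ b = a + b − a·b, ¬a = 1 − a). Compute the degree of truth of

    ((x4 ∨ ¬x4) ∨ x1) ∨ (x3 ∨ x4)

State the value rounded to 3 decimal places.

0.981

¬x4 = 1 − 0.4200 = 0.5800
x4 ∨ ¬x4 = a + b − a·b on (0.4200, 0.5800) = 0.7564
(x4 ∨ ¬x4) ∨ x1 = a + b − a·b on (0.7564, 0.1900) = 0.8027
x3 ∨ x4 = a + b − a·b on (0.8300, 0.4200) = 0.9014
((x4 ∨ ¬x4) ∨ x1) ∨ (x3 ∨ x4) = a + b − a·b on (0.8027, 0.9014) = 0.9805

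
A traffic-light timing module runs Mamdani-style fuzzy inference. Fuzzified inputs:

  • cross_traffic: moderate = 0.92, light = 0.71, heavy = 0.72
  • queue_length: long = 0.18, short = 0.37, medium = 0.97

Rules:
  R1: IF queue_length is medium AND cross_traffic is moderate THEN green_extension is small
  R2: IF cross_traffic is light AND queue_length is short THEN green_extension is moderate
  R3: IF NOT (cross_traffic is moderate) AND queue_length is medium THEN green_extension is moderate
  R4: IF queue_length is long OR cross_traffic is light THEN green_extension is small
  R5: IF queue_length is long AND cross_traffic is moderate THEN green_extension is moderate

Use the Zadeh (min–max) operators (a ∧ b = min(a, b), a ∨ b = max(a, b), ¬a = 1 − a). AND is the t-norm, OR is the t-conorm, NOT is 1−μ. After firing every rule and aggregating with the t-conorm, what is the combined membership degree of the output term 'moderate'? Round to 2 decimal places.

0.37

R1: medium=0.97, moderate=0.92; AND[min(a, b)] → w = 0.92
R2: light=0.71, short=0.37; AND[min(a, b)] → w = 0.37
R3: ¬moderate=1−0.92=0.08, medium=0.97; AND[min(a, b)] → w = 0.08
R4: long=0.18, light=0.71; OR[max(a, b)] → w = 0.71
R5: long=0.18, moderate=0.92; AND[min(a, b)] → w = 0.18
Rules with consequent 'moderate': {R2, R3, R5} → strengths 0.37, 0.08, 0.18
Aggregate via t-conorm [max(a, b)]: 0.37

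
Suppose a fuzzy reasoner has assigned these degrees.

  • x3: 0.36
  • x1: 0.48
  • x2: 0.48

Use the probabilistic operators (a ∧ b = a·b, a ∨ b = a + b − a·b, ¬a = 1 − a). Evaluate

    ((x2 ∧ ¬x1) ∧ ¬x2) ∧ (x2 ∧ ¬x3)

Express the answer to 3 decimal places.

¬x1 = 1 − 0.4800 = 0.5200
x2 ∧ ¬x1 = a·b on (0.4800, 0.5200) = 0.2496
¬x2 = 1 − 0.4800 = 0.5200
(x2 ∧ ¬x1) ∧ ¬x2 = a·b on (0.2496, 0.5200) = 0.1298
¬x3 = 1 − 0.3600 = 0.6400
x2 ∧ ¬x3 = a·b on (0.4800, 0.6400) = 0.3072
((x2 ∧ ¬x1) ∧ ¬x2) ∧ (x2 ∧ ¬x3) = a·b on (0.1298, 0.3072) = 0.0399

0.040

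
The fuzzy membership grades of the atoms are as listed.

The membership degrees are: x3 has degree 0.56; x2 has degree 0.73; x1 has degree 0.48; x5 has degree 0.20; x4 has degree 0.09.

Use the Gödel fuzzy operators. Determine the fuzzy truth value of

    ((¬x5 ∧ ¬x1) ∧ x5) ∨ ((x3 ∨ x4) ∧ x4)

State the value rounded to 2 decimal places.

¬x5 = 1 − 0.20 = 0.80
¬x1 = 1 − 0.48 = 0.52
¬x5 ∧ ¬x1 = min(a, b) on (0.80, 0.52) = 0.52
(¬x5 ∧ ¬x1) ∧ x5 = min(a, b) on (0.52, 0.20) = 0.20
x3 ∨ x4 = max(a, b) on (0.56, 0.09) = 0.56
(x3 ∨ x4) ∧ x4 = min(a, b) on (0.56, 0.09) = 0.09
((¬x5 ∧ ¬x1) ∧ x5) ∨ ((x3 ∨ x4) ∧ x4) = max(a, b) on (0.20, 0.09) = 0.20

0.20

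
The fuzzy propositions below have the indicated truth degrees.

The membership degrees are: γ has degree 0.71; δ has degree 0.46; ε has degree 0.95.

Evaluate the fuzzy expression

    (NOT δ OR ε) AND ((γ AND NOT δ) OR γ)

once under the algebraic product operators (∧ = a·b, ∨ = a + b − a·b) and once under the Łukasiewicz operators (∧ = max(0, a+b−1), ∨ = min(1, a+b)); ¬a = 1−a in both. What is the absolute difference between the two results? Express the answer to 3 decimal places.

Under algebraic product:
  NOT δ = 1 − 0.4600 = 0.5400
  NOT δ OR ε = a + b − a·b on (0.5400, 0.9500) = 0.9770
  NOT δ = 1 − 0.4600 = 0.5400
  γ AND NOT δ = a·b on (0.7100, 0.5400) = 0.3834
  (γ AND NOT δ) OR γ = a + b − a·b on (0.3834, 0.7100) = 0.8212
  (NOT δ OR ε) AND ((γ AND NOT δ) OR γ) = a·b on (0.9770, 0.8212) = 0.8023
  → value = 0.8023
Under Łukasiewicz:
  NOT δ = 1 − 0.46 = 0.54
  NOT δ OR ε = min(1, a+b) on (0.54, 0.95) = 1.00
  NOT δ = 1 − 0.46 = 0.54
  γ AND NOT δ = max(0, a+b−1) on (0.71, 0.54) = 0.25
  (γ AND NOT δ) OR γ = min(1, a+b) on (0.25, 0.71) = 0.96
  (NOT δ OR ε) AND ((γ AND NOT δ) OR γ) = max(0, a+b−1) on (1.00, 0.96) = 0.96
  → value = 0.9600
|0.8023 − 0.9600| = 0.158

0.158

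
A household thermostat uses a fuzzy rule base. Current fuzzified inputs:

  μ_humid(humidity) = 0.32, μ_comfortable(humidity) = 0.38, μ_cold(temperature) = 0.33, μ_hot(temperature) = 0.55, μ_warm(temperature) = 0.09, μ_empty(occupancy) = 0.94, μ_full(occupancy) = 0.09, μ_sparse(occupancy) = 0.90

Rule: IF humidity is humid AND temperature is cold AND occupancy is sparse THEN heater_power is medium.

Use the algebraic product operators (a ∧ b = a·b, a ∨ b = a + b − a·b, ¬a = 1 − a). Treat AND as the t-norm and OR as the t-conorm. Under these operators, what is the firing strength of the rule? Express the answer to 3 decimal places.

firing strength: humid=0.32, cold=0.33, sparse=0.90; AND[a·b] → w = 0.0950

0.095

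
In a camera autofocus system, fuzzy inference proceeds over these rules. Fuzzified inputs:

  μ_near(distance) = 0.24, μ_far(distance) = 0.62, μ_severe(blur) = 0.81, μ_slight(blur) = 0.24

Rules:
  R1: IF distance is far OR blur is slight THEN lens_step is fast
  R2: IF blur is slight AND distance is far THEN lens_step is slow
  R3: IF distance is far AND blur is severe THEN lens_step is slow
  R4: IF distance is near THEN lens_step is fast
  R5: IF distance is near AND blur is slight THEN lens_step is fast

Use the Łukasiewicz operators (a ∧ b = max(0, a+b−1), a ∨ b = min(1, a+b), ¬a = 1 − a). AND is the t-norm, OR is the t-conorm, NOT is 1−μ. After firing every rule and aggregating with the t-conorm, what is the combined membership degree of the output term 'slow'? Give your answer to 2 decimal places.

0.43

R1: far=0.62, slight=0.24; OR[min(1, a+b)] → w = 0.86
R2: slight=0.24, far=0.62; AND[max(0, a+b−1)] → w = 0.00
R3: far=0.62, severe=0.81; AND[max(0, a+b−1)] → w = 0.43
R4: near=0.24 → w = 0.24
R5: near=0.24, slight=0.24; AND[max(0, a+b−1)] → w = 0.00
Rules with consequent 'slow': {R2, R3} → strengths 0.00, 0.43
Aggregate via t-conorm [min(1, a+b)]: 0.43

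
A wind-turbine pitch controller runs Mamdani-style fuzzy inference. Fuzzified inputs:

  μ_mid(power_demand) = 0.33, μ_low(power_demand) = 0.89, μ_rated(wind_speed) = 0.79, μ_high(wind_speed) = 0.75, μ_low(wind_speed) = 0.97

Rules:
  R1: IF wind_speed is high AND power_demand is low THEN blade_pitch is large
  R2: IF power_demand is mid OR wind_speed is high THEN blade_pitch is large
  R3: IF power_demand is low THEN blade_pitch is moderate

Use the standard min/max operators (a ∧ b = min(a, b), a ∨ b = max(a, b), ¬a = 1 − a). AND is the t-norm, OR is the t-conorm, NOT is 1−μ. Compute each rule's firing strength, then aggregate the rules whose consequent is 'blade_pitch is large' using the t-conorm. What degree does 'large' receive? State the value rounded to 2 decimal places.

0.75

R1: high=0.75, low=0.89; AND[min(a, b)] → w = 0.75
R2: mid=0.33, high=0.75; OR[max(a, b)] → w = 0.75
R3: low=0.89 → w = 0.89
Rules with consequent 'large': {R1, R2} → strengths 0.75, 0.75
Aggregate via t-conorm [max(a, b)]: 0.75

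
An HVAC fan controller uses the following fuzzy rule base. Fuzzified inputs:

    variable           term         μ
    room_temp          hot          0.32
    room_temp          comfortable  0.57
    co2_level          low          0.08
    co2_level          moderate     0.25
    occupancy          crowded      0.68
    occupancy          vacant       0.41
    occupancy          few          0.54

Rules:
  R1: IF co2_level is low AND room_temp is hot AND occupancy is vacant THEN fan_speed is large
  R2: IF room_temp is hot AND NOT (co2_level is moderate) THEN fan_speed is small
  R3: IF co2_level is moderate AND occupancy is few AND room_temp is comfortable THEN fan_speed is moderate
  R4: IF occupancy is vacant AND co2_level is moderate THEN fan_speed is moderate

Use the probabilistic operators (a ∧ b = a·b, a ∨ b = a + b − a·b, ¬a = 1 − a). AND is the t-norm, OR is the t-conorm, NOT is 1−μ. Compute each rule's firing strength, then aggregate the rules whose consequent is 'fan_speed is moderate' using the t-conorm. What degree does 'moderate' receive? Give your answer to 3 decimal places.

0.172

R1: low=0.08, hot=0.32, vacant=0.41; AND[a·b] → w = 0.0105
R2: hot=0.32, ¬moderate=1−0.25=0.75; AND[a·b] → w = 0.2400
R3: moderate=0.25, few=0.54, comfortable=0.57; AND[a·b] → w = 0.0770
R4: vacant=0.41, moderate=0.25; AND[a·b] → w = 0.1025
Rules with consequent 'moderate': {R3, R4} → strengths 0.0770, 0.1025
Aggregate via t-conorm [a + b − a·b]: 0.1716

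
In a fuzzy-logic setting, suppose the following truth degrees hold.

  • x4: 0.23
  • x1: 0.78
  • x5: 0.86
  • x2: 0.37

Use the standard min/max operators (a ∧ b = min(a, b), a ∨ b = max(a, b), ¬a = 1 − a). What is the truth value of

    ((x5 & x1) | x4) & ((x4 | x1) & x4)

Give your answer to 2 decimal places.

x5 & x1 = min(a, b) on (0.86, 0.78) = 0.78
(x5 & x1) | x4 = max(a, b) on (0.78, 0.23) = 0.78
x4 | x1 = max(a, b) on (0.23, 0.78) = 0.78
(x4 | x1) & x4 = min(a, b) on (0.78, 0.23) = 0.23
((x5 & x1) | x4) & ((x4 | x1) & x4) = min(a, b) on (0.78, 0.23) = 0.23

0.23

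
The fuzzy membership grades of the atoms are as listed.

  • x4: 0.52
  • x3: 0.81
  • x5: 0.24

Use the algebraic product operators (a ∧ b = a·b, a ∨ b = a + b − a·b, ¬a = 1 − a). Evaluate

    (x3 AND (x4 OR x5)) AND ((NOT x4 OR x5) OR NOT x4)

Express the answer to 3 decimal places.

0.409

x4 OR x5 = a + b − a·b on (0.5200, 0.2400) = 0.6352
x3 AND (x4 OR x5) = a·b on (0.8100, 0.6352) = 0.5145
NOT x4 = 1 − 0.5200 = 0.4800
NOT x4 OR x5 = a + b − a·b on (0.4800, 0.2400) = 0.6048
NOT x4 = 1 − 0.5200 = 0.4800
(NOT x4 OR x5) OR NOT x4 = a + b − a·b on (0.6048, 0.4800) = 0.7945
(x3 AND (x4 OR x5)) AND ((NOT x4 OR x5) OR NOT x4) = a·b on (0.5145, 0.7945) = 0.4088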